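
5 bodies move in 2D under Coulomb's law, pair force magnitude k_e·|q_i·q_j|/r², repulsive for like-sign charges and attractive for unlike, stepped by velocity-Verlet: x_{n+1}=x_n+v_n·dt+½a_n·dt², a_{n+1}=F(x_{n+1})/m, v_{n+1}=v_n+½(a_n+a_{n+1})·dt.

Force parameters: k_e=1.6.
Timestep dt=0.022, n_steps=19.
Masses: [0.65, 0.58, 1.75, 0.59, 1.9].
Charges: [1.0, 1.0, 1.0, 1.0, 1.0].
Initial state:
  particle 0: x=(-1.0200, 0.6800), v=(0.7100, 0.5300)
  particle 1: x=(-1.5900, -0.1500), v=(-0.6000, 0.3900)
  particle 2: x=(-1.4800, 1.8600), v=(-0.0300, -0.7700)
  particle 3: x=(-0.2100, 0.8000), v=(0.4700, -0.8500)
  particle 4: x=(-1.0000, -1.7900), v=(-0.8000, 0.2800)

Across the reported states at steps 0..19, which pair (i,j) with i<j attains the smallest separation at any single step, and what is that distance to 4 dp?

step 0: x0=(-1.0200, 0.6800) x1=(-1.5900, -0.1500) x2=(-1.4800, 1.8600) x3=(-0.2100, 0.8000) x4=(-1.0000, -1.7900)
step 1: x0=(-1.0048, 0.6918) x1=(-1.6039, -0.1421) x2=(-1.4808, 1.8433) x3=(-0.1983, 0.7815) x4=(-1.0176, -1.7840)
step 2: x0=(-0.9904, 0.7037) x1=(-1.6190, -0.1353) x2=(-1.4818, 1.8271) x3=(-0.1838, 0.7634) x4=(-1.0351, -1.7782)
step 3: x0=(-0.9769, 0.7159) x1=(-1.6355, -0.1297) x2=(-1.4830, 1.8115) x3=(-0.1665, 0.7455) x4=(-1.0527, -1.7728)
step 4: x0=(-0.9642, 0.7283) x1=(-1.6532, -0.1252) x2=(-1.4845, 1.7963) x3=(-0.1464, 0.7278) x4=(-1.0702, -1.7676)
step 5: x0=(-0.9523, 0.7408) x1=(-1.6722, -0.1218) x2=(-1.4862, 1.7817) x3=(-0.1235, 0.7102) x4=(-1.0876, -1.7627)
step 6: x0=(-0.9411, 0.7536) x1=(-1.6924, -0.1193) x2=(-1.4882, 1.7676) x3=(-0.0980, 0.6927) x4=(-1.1051, -1.7580)
step 7: x0=(-0.9306, 0.7666) x1=(-1.7139, -0.1177) x2=(-1.4904, 1.7541) x3=(-0.0698, 0.6751) x4=(-1.1225, -1.7537)
step 8: x0=(-0.9205, 0.7798) x1=(-1.7365, -0.1169) x2=(-1.4930, 1.7411) x3=(-0.0391, 0.6574) x4=(-1.1399, -1.7496)
step 9: x0=(-0.9110, 0.7931) x1=(-1.7603, -0.1170) x2=(-1.4957, 1.7287) x3=(-0.0061, 0.6396) x4=(-1.1573, -1.7458)
step 10: x0=(-0.9017, 0.8066) x1=(-1.7852, -0.1177) x2=(-1.4988, 1.7167) x3=(0.0292, 0.6216) x4=(-1.1746, -1.7422)
step 11: x0=(-0.8927, 0.8202) x1=(-1.8113, -0.1192) x2=(-1.5022, 1.7054) x3=(0.0666, 0.6034) x4=(-1.1920, -1.7390)
step 12: x0=(-0.8838, 0.8339) x1=(-1.8384, -0.1213) x2=(-1.5058, 1.6946) x3=(0.1061, 0.5850) x4=(-1.2093, -1.7360)
step 13: x0=(-0.8749, 0.8477) x1=(-1.8665, -0.1240) x2=(-1.5098, 1.6843) x3=(0.1474, 0.5664) x4=(-1.2266, -1.7333)
step 14: x0=(-0.8659, 0.8615) x1=(-1.8957, -0.1273) x2=(-1.5141, 1.6746) x3=(0.1905, 0.5475) x4=(-1.2439, -1.7308)
step 15: x0=(-0.8568, 0.8753) x1=(-1.9258, -0.1311) x2=(-1.5187, 1.6654) x3=(0.2352, 0.5283) x4=(-1.2612, -1.7286)
step 16: x0=(-0.8473, 0.8890) x1=(-1.9570, -0.1353) x2=(-1.5236, 1.6568) x3=(0.2815, 0.5089) x4=(-1.2785, -1.7267)
step 17: x0=(-0.8375, 0.9027) x1=(-1.9890, -0.1400) x2=(-1.5289, 1.6487) x3=(0.3292, 0.4893) x4=(-1.2957, -1.7251)
step 18: x0=(-0.8272, 0.9163) x1=(-2.0220, -0.1451) x2=(-1.5345, 1.6411) x3=(0.3783, 0.4695) x4=(-1.3129, -1.7237)
step 19: x0=(-0.8164, 0.9298) x1=(-2.0558, -0.1505) x2=(-1.5404, 1.6341) x3=(0.4287, 0.4494) x4=(-1.3302, -1.7225)

pair (0,3), distance 0.8088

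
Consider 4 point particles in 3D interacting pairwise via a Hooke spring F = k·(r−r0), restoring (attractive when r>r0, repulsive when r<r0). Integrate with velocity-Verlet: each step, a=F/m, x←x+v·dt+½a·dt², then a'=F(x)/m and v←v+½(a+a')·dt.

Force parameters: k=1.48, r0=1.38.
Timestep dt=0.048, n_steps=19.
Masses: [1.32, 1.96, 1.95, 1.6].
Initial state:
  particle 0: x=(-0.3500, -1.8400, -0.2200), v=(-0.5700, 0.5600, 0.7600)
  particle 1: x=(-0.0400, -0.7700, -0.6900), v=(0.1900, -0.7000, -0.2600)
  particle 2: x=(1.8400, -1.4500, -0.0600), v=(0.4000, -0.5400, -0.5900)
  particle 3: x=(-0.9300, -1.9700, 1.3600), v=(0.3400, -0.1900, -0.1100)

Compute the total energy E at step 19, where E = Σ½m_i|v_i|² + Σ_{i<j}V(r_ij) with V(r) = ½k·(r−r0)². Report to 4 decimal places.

6.6204

step 0: x0=(-0.3500, -1.8400, -0.2200) x1=(-0.0400, -0.7700, -0.6900) x2=(1.8400, -1.4500, -0.0600) x3=(-0.9300, -1.9700, 1.3600)
step 1: x0=(-0.3765, -1.8132, -0.1830) x1=(-0.0306, -0.8041, -0.7015) x2=(1.8565, -1.4761, -0.0879) x3=(-0.9115, -1.9782, 1.3526)
step 2: x0=(-0.4011, -1.7865, -0.1450) x1=(-0.0207, -0.8393, -0.7112) x2=(1.8677, -1.5025, -0.1147) x3=(-0.8886, -1.9846, 1.3409)
step 3: x0=(-0.4237, -1.7600, -0.1063) x1=(-0.0103, -0.8755, -0.7192) x2=(1.8735, -1.5292, -0.1406) x3=(-0.8615, -1.9893, 1.3251)
step 4: x0=(-0.4442, -1.7338, -0.0670) x1=(0.0007, -0.9126, -0.7254) x2=(1.8739, -1.5562, -0.1653) x3=(-0.8302, -1.9923, 1.3054)
step 5: x0=(-0.4626, -1.7079, -0.0272) x1=(0.0124, -0.9506, -0.7300) x2=(1.8689, -1.5833, -0.1888) x3=(-0.7948, -1.9938, 1.2819)
step 6: x0=(-0.4787, -1.6822, 0.0127) x1=(0.0246, -0.9895, -0.7330) x2=(1.8586, -1.6105, -0.2111) x3=(-0.7557, -1.9939, 1.2549)
step 7: x0=(-0.4926, -1.6568, 0.0527) x1=(0.0375, -1.0291, -0.7347) x2=(1.8431, -1.6378, -0.2321) x3=(-0.7128, -1.9926, 1.2246)
step 8: x0=(-0.5043, -1.6317, 0.0925) x1=(0.0510, -1.0695, -0.7349) x2=(1.8227, -1.6652, -0.2518) x3=(-0.6665, -1.9903, 1.1912)
step 9: x0=(-0.5137, -1.6067, 0.1318) x1=(0.0650, -1.1106, -0.7340) x2=(1.7974, -1.6925, -0.2702) x3=(-0.6168, -1.9869, 1.1550)
step 10: x0=(-0.5208, -1.5818, 0.1704) x1=(0.0797, -1.1524, -0.7319) x2=(1.7674, -1.7198, -0.2872) x3=(-0.5640, -1.9827, 1.1163)
step 11: x0=(-0.5258, -1.5569, 0.2082) x1=(0.0949, -1.1948, -0.7288) x2=(1.7331, -1.7469, -0.3029) x3=(-0.5084, -1.9779, 1.0755)
step 12: x0=(-0.5287, -1.5319, 0.2448) x1=(0.1105, -1.2378, -0.7247) x2=(1.6946, -1.7739, -0.3173) x3=(-0.4500, -1.9728, 1.0328)
step 13: x0=(-0.5296, -1.5067, 0.2802) x1=(0.1266, -1.2812, -0.7198) x2=(1.6524, -1.8006, -0.3303) x3=(-0.3890, -1.9674, 0.9885)
step 14: x0=(-0.5288, -1.4811, 0.3142) x1=(0.1430, -1.3251, -0.7143) x2=(1.6066, -1.8272, -0.3420) x3=(-0.3257, -1.9621, 0.9429)
step 15: x0=(-0.5264, -1.4551, 0.3467) x1=(0.1597, -1.3694, -0.7081) x2=(1.5576, -1.8535, -0.3525) x3=(-0.2602, -1.9570, 0.8963)
step 16: x0=(-0.5225, -1.4285, 0.3777) x1=(0.1766, -1.4139, -0.7014) x2=(1.5059, -1.8795, -0.3617) x3=(-0.1926, -1.9524, 0.8487)
step 17: x0=(-0.5176, -1.4012, 0.4073) x1=(0.1935, -1.4586, -0.6944) x2=(1.4517, -1.9052, -0.3697) x3=(-0.1231, -1.9484, 0.8005)
step 18: x0=(-0.5116, -1.3734, 0.4355) x1=(0.2104, -1.5035, -0.6871) x2=(1.3954, -1.9306, -0.3766) x3=(-0.0518, -1.9451, 0.7518)
step 19: x0=(-0.5048, -1.3450, 0.4624) x1=(0.2272, -1.5484, -0.6796) x2=(1.3374, -1.9558, -0.3825) x3=(0.0210, -1.9426, 0.7026)
step 0 velocities: v0=(-0.5700, 0.5600, 0.7600) v1=(0.1900, -0.7000, -0.2600) v2=(0.4000, -0.5400, -0.5900) v3=(0.3400, -0.1900, -0.1100)
step 0: KE=2.2952, PE=4.3301, E=6.6253
step 19 velocities: v0=(0.1495, 0.5965, 0.5493) v1=(0.3470, -0.9347, 0.1556) v2=(-1.2211, -0.5206, -0.1130) v3=(1.5298, 0.0438, -1.0267)
step 19: KE=5.8943, PE=0.7261, E=6.6204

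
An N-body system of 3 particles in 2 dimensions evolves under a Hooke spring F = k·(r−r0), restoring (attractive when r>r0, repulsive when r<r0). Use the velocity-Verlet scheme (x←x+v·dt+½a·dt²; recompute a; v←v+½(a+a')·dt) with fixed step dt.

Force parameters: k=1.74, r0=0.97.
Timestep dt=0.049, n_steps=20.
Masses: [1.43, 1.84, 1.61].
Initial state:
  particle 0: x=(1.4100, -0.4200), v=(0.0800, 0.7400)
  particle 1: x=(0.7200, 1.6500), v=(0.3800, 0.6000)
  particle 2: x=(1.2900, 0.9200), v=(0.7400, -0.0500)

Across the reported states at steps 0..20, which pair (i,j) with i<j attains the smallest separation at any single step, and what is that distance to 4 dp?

pair (0,2), distance 0.5970

step 0: x0=(1.4100, -0.4200) x1=(0.7200, 1.6500) x2=(1.2900, 0.9200)
step 1: x0=(1.4133, -0.3815) x1=(0.7390, 1.6781) x2=(1.3263, 0.9170)
step 2: x0=(1.4155, -0.3387) x1=(0.7589, 1.7037) x2=(1.3627, 0.9132)
step 3: x0=(1.4165, -0.2919) x1=(0.7796, 1.7267) x2=(1.3991, 0.9086)
step 4: x0=(1.4166, -0.2411) x1=(0.8012, 1.7471) x2=(1.4355, 0.9036)
step 5: x0=(1.4157, -0.1868) x1=(0.8236, 1.7649) x2=(1.4717, 0.8983)
step 6: x0=(1.4139, -0.1291) x1=(0.8469, 1.7802) x2=(1.5076, 0.8929)
step 7: x0=(1.4113, -0.0684) x1=(0.8710, 1.7930) x2=(1.5434, 0.8877)
step 8: x0=(1.4079, -0.0050) x1=(0.8960, 1.8035) x2=(1.5789, 0.8828)
step 9: x0=(1.4037, 0.0608) x1=(0.9217, 1.8116) x2=(1.6142, 0.8785)
step 10: x0=(1.3988, 0.1286) x1=(0.9483, 1.8175) x2=(1.6493, 0.8748)
step 11: x0=(1.3931, 0.1981) x1=(0.9755, 1.8214) x2=(1.6842, 0.8721)
step 12: x0=(1.3867, 0.2690) x1=(1.0035, 1.8233) x2=(1.7190, 0.8703)
step 13: x0=(1.3793, 0.3409) x1=(1.0321, 1.8234) x2=(1.7538, 0.8697)
step 14: x0=(1.3711, 0.4136) x1=(1.0613, 1.8218) x2=(1.7888, 0.8702)
step 15: x0=(1.3619, 0.4869) x1=(1.0910, 1.8189) x2=(1.8240, 0.8718)
step 16: x0=(1.3517, 0.5607) x1=(1.1213, 1.8146) x2=(1.8596, 0.8745)
step 17: x0=(1.3403, 0.6347) x1=(1.1519, 1.8093) x2=(1.8956, 0.8782)
step 18: x0=(1.3279, 0.7090) x1=(1.1830, 1.8030) x2=(1.9322, 0.8828)
step 19: x0=(1.3145, 0.7833) x1=(1.2144, 1.7961) x2=(1.9692, 0.8879)
step 20: x0=(1.3001, 0.8577) x1=(1.2462, 1.7887) x2=(2.0067, 0.8937)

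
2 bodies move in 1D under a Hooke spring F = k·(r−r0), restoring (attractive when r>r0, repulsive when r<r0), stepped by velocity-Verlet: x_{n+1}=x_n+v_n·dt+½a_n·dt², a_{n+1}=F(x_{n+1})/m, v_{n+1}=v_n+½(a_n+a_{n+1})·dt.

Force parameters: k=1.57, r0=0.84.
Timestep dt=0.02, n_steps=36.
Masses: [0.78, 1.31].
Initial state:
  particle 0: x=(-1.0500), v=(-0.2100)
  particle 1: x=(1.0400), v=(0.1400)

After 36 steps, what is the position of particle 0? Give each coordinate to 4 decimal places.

(-0.5943)

step 0: x0=(-1.0500) x1=(1.0400)
step 1: x0=(-1.0537) x1=(1.0425)
step 2: x0=(-1.0564) x1=(1.0444)
step 3: x0=(-1.0581) x1=(1.0457)
step 4: x0=(-1.0587) x1=(1.0464)
step 5: x0=(-1.0583) x1=(1.0465)
step 6: x0=(-1.0570) x1=(1.0459)
step 7: x0=(-1.0546) x1=(1.0448)
step 8: x0=(-1.0511) x1=(1.0431)
step 9: x0=(-1.0467) x1=(1.0407)
step 10: x0=(-1.0413) x1=(1.0378)
step 11: x0=(-1.0349) x1=(1.0343)
step 12: x0=(-1.0274) x1=(1.0302)
step 13: x0=(-1.0190) x1=(1.0255)
step 14: x0=(-1.0097) x1=(1.0202)
step 15: x0=(-0.9994) x1=(1.0143)
step 16: x0=(-0.9881) x1=(1.0079)
step 17: x0=(-0.9759) x1=(1.0010)
step 18: x0=(-0.9628) x1=(0.9934)
step 19: x0=(-0.9488) x1=(0.9854)
step 20: x0=(-0.9339) x1=(0.9768)
step 21: x0=(-0.9181) x1=(0.9678)
step 22: x0=(-0.9015) x1=(0.9582)
step 23: x0=(-0.8841) x1=(0.9481)
step 24: x0=(-0.8659) x1=(0.9375)
step 25: x0=(-0.8469) x1=(0.9265)
step 26: x0=(-0.8271) x1=(0.9151)
step 27: x0=(-0.8067) x1=(0.9032)
step 28: x0=(-0.7855) x1=(0.8909)
step 29: x0=(-0.7636) x1=(0.8782)
step 30: x0=(-0.7411) x1=(0.8651)
step 31: x0=(-0.7180) x1=(0.8516)
step 32: x0=(-0.6943) x1=(0.8378)
step 33: x0=(-0.6701) x1=(0.8237)
step 34: x0=(-0.6453) x1=(0.8092)
step 35: x0=(-0.6200) x1=(0.7945)
step 36: x0=(-0.5943) x1=(0.7794)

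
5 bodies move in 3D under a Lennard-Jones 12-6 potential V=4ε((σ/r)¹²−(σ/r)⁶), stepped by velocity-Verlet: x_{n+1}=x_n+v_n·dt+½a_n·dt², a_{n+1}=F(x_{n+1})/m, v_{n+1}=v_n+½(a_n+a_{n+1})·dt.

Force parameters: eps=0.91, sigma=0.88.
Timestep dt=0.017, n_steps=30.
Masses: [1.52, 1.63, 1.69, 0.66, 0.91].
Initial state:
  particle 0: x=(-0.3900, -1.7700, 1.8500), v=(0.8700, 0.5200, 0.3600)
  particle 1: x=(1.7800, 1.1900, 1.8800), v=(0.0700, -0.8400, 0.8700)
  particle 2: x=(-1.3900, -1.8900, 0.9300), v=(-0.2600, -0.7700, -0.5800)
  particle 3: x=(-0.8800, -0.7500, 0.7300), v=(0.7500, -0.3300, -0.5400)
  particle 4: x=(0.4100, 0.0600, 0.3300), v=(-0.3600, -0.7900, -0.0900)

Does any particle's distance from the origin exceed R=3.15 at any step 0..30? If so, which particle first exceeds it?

no

step 0: x0=(-0.3900, -1.7700, 1.8500) x1=(1.7800, 1.1900, 1.8800) x2=(-1.3900, -1.8900, 0.9300) x3=(-0.8800, -0.7500, 0.7300) x4=(0.4100, 0.0600, 0.3300)
step 1: x0=(-0.3753, -1.7611, 1.8560) x1=(1.7812, 1.1757, 1.8948) x2=(-1.3943, -1.9030, 0.9202) x3=(-0.8673, -0.7559, 0.7209) x4=(0.4038, 0.0465, 0.3285)
step 2: x0=(-0.3607, -1.7523, 1.8619) x1=(1.7824, 1.1614, 1.9096) x2=(-1.3984, -1.9157, 0.9104) x3=(-0.8546, -0.7624, 0.7120) x4=(0.3975, 0.0330, 0.3270)
step 3: x0=(-0.3463, -1.7433, 1.8676) x1=(1.7836, 1.1471, 1.9244) x2=(-1.4023, -1.9282, 0.9007) x3=(-0.8420, -0.7694, 0.7032) x4=(0.3911, 0.0194, 0.3256)
step 4: x0=(-0.3320, -1.7344, 1.8732) x1=(1.7847, 1.1329, 1.9391) x2=(-1.4060, -1.9405, 0.8910) x3=(-0.8294, -0.7769, 0.6946) x4=(0.3846, 0.0057, 0.3242)
step 5: x0=(-0.3177, -1.7254, 1.8786) x1=(1.7859, 1.1186, 1.9539) x2=(-1.4095, -1.9526, 0.8814) x3=(-0.8167, -0.7848, 0.6861) x4=(0.3779, -0.0081, 0.3229)
step 6: x0=(-0.3036, -1.7164, 1.8840) x1=(1.7871, 1.1043, 1.9687) x2=(-1.4129, -1.9645, 0.8718) x3=(-0.8041, -0.7931, 0.6777) x4=(0.3711, -0.0220, 0.3217)
step 7: x0=(-0.2896, -1.7074, 1.8892) x1=(1.7883, 1.0900, 1.9835) x2=(-1.4162, -1.9762, 0.8623) x3=(-0.7913, -0.8018, 0.6695) x4=(0.3640, -0.0361, 0.3205)
step 8: x0=(-0.2756, -1.6984, 1.8942) x1=(1.7894, 1.0757, 1.9982) x2=(-1.4192, -1.9877, 0.8527) x3=(-0.7785, -0.8109, 0.6613) x4=(0.3568, -0.0502, 0.3193)
step 9: x0=(-0.2618, -1.6893, 1.8992) x1=(1.7906, 1.0614, 2.0130) x2=(-1.4222, -1.9991, 0.8432) x3=(-0.7656, -0.8202, 0.6533) x4=(0.3494, -0.0645, 0.3183)
step 10: x0=(-0.2480, -1.6802, 1.9041) x1=(1.7918, 1.0471, 2.0278) x2=(-1.4250, -2.0103, 0.8337) x3=(-0.7524, -0.8297, 0.6453) x4=(0.3418, -0.0790, 0.3173)
step 11: x0=(-0.2342, -1.6711, 1.9089) x1=(1.7929, 1.0328, 2.0425) x2=(-1.4277, -2.0214, 0.8242) x3=(-0.7392, -0.8395, 0.6374) x4=(0.3339, -0.0937, 0.3164)
step 12: x0=(-0.2205, -1.6619, 1.9136) x1=(1.7941, 1.0185, 2.0573) x2=(-1.4303, -2.0323, 0.8148) x3=(-0.7256, -0.8494, 0.6296) x4=(0.3257, -0.1085, 0.3156)
step 13: x0=(-0.2069, -1.6527, 1.9182) x1=(1.7953, 1.0042, 2.0721) x2=(-1.4328, -2.0430, 0.8053) x3=(-0.7119, -0.8595, 0.6219) x4=(0.3172, -0.1235, 0.3149)
step 14: x0=(-0.1933, -1.6435, 1.9227) x1=(1.7964, 0.9899, 2.0868) x2=(-1.4352, -2.0537, 0.7958) x3=(-0.6978, -0.8696, 0.6142) x4=(0.3084, -0.1388, 0.3143)
step 15: x0=(-0.1798, -1.6343, 1.9271) x1=(1.7976, 0.9756, 2.1016) x2=(-1.4374, -2.0642, 0.7864) x3=(-0.6833, -0.8798, 0.6065) x4=(0.2993, -0.1544, 0.3138)
step 16: x0=(-0.1663, -1.6250, 1.9315) x1=(1.7987, 0.9613, 2.1163) x2=(-1.4396, -2.0746, 0.7769) x3=(-0.6685, -0.8899, 0.5988) x4=(0.2897, -0.1703, 0.3135)
step 17: x0=(-0.1529, -1.6157, 1.9358) x1=(1.7999, 0.9469, 2.1311) x2=(-1.4417, -2.0848, 0.7675) x3=(-0.6532, -0.8999, 0.5911) x4=(0.2797, -0.1864, 0.3133)
step 18: x0=(-0.1395, -1.6064, 1.9399) x1=(1.8010, 0.9326, 2.1458) x2=(-1.4437, -2.0950, 0.7580) x3=(-0.6374, -0.9097, 0.5834) x4=(0.2693, -0.2030, 0.3132)
step 19: x0=(-0.1262, -1.5970, 1.9440) x1=(1.8022, 0.9183, 2.1606) x2=(-1.4456, -2.1050, 0.7486) x3=(-0.6210, -0.9193, 0.5757) x4=(0.2583, -0.2199, 0.3133)
step 20: x0=(-0.1128, -1.5876, 1.9481) x1=(1.8033, 0.9040, 2.1753) x2=(-1.4474, -2.1150, 0.7391) x3=(-0.6040, -0.9287, 0.5679) x4=(0.2468, -0.2374, 0.3136)
step 21: x0=(-0.0996, -1.5782, 1.9520) x1=(1.8045, 0.8897, 2.1901) x2=(-1.4492, -2.1248, 0.7297) x3=(-0.5863, -0.9376, 0.5600) x4=(0.2347, -0.2552, 0.3141)
step 22: x0=(-0.0863, -1.5688, 1.9559) x1=(1.8056, 0.8754, 2.2048) x2=(-1.4509, -2.1346, 0.7202) x3=(-0.5678, -0.9462, 0.5520) x4=(0.2221, -0.2736, 0.3147)
step 23: x0=(-0.0731, -1.5594, 1.9597) x1=(1.8068, 0.8610, 2.2196) x2=(-1.4525, -2.1443, 0.7108) x3=(-0.5487, -0.9543, 0.5440) x4=(0.2088, -0.2925, 0.3156)
step 24: x0=(-0.0599, -1.5499, 1.9634) x1=(1.8079, 0.8467, 2.2343) x2=(-1.4540, -2.1539, 0.7014) x3=(-0.5292, -0.9622, 0.5359) x4=(0.1951, -0.3118, 0.3166)
step 25: x0=(-0.0467, -1.5404, 1.9670) x1=(1.8090, 0.8324, 2.2490) x2=(-1.4555, -2.1634, 0.6919) x3=(-0.5095, -0.9701, 0.5280) x4=(0.1813, -0.3312, 0.3176)
step 26: x0=(-0.0336, -1.5308, 1.9706) x1=(1.8102, 0.8181, 2.2638) x2=(-1.4569, -2.1729, 0.6825) x3=(-0.4905, -0.9789, 0.5204) x4=(0.1679, -0.3502, 0.3185)
step 27: x0=(-0.0205, -1.5213, 1.9740) x1=(1.8113, 0.8038, 2.2785) x2=(-1.4582, -2.1823, 0.6730) x3=(-0.4737, -0.9898, 0.5135) x4=(0.1561, -0.3677, 0.3190)
step 28: x0=(-0.0074, -1.5117, 1.9775) x1=(1.8124, 0.7894, 2.2933) x2=(-1.4595, -2.1916, 0.6636) x3=(-0.4612, -1.0051, 0.5082) x4=(0.1472, -0.3823, 0.3186)
step 29: x0=(0.0057, -1.5021, 1.9808) x1=(1.8136, 0.7751, 2.3080) x2=(-1.4607, -2.2008, 0.6541) x3=(-0.4545, -1.0264, 0.5047) x4=(0.1426, -0.3926, 0.3169)
step 30: x0=(0.0187, -1.4924, 1.9840) x1=(1.8147, 0.7608, 2.3227) x2=(-1.4619, -2.2101, 0.6447) x3=(-0.4537, -1.0541, 0.5033) x4=(0.1422, -0.3985, 0.3139)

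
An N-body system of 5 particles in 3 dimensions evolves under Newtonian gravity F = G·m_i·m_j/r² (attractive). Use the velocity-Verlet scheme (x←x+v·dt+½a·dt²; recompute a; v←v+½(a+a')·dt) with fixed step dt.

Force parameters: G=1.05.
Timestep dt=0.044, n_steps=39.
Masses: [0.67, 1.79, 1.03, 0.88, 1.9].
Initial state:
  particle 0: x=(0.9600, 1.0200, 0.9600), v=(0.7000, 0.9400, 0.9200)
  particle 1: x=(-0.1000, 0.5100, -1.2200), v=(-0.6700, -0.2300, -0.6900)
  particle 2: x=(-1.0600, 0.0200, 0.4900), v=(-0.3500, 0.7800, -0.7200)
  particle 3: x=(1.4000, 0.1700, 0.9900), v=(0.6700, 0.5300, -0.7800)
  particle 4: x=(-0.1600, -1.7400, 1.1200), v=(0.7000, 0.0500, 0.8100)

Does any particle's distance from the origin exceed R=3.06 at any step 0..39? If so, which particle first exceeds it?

yes, particle 0

step 0: x0=(0.9600, 1.0200, 0.9600) x1=(-0.1000, 0.5100, -1.2200) x2=(-1.0600, 0.0200, 0.4900) x3=(1.4000, 0.1700, 0.9900) x4=(-0.1600, -1.7400, 1.1200)
step 1: x0=(0.9909, 1.0601, 1.0002) x1=(-0.1295, 0.4997, -1.2498) x2=(-1.0747, 0.0541, 0.4581) x3=(1.4286, 0.1938, 0.9554) x4=(-0.1292, -1.7373, 1.1554)
step 2: x0=(1.0219, 1.0979, 1.0398) x1=(-0.1590, 0.4891, -1.2785) x2=(-1.0882, 0.0878, 0.4259) x3=(1.4556, 0.2184, 0.9205) x4=(-0.0983, -1.7336, 1.1904)
step 3: x0=(1.0530, 1.1334, 1.0787) x1=(-0.1885, 0.4781, -1.3062) x2=(-1.1004, 0.1212, 0.3932) x3=(1.4811, 0.2437, 0.8854) x4=(-0.0674, -1.7290, 1.2250)
step 4: x0=(1.0842, 1.1667, 1.1167) x1=(-0.2181, 0.4668, -1.3328) x2=(-1.1114, 0.1543, 0.3601) x3=(1.5049, 0.2699, 0.8502) x4=(-0.0365, -1.7235, 1.2591)
step 5: x0=(1.1154, 1.1979, 1.1538) x1=(-0.2476, 0.4553, -1.3583) x2=(-1.1212, 0.1870, 0.3265) x3=(1.5274, 0.2967, 0.8150) x4=(-0.0056, -1.7171, 1.2928)
step 6: x0=(1.1468, 1.2272, 1.1900) x1=(-0.2772, 0.4435, -1.3828) x2=(-1.1298, 0.2194, 0.2925) x3=(1.5484, 0.3242, 0.7799) x4=(0.0254, -1.7099, 1.3261)
step 7: x0=(1.1781, 1.2545, 1.2251) x1=(-0.3068, 0.4314, -1.4062) x2=(-1.1372, 0.2516, 0.2579) x3=(1.5681, 0.3522, 0.7449) x4=(0.0564, -1.7020, 1.3589)
step 8: x0=(1.2094, 1.2800, 1.2592) x1=(-0.3365, 0.4191, -1.4285) x2=(-1.1436, 0.2834, 0.2227) x3=(1.5864, 0.3807, 0.7103) x4=(0.0873, -1.6932, 1.3913)
step 9: x0=(1.2406, 1.3038, 1.2923) x1=(-0.3661, 0.4067, -1.4498) x2=(-1.1488, 0.3150, 0.1870) x3=(1.6036, 0.4097, 0.6759) x4=(0.1183, -1.6838, 1.4233)
step 10: x0=(1.2717, 1.3260, 1.3242) x1=(-0.3958, 0.3941, -1.4700) x2=(-1.1528, 0.3463, 0.1506) x3=(1.6195, 0.4390, 0.6418) x4=(0.1494, -1.6736, 1.4548)
step 11: x0=(1.3028, 1.3467, 1.3550) x1=(-0.4255, 0.3813, -1.4891) x2=(-1.1558, 0.3773, 0.1135) x3=(1.6343, 0.4687, 0.6082) x4=(0.1804, -1.6628, 1.4858)
step 12: x0=(1.3336, 1.3660, 1.3847) x1=(-0.4553, 0.3684, -1.5071) x2=(-1.1578, 0.4081, 0.0757) x3=(1.6480, 0.4986, 0.5749) x4=(0.2114, -1.6513, 1.5165)
step 13: x0=(1.3644, 1.3839, 1.4132) x1=(-0.4851, 0.3554, -1.5240) x2=(-1.1586, 0.4385, 0.0372) x3=(1.6607, 0.5287, 0.5421) x4=(0.2424, -1.6391, 1.5467)
step 14: x0=(1.3949, 1.4006, 1.4407) x1=(-0.5149, 0.3423, -1.5399) x2=(-1.1585, 0.4685, -0.0022) x3=(1.6724, 0.5591, 0.5098) x4=(0.2734, -1.6263, 1.5764)
step 15: x0=(1.4252, 1.4160, 1.4671) x1=(-0.5447, 0.3292, -1.5545) x2=(-1.1572, 0.4983, -0.0424) x3=(1.6831, 0.5895, 0.4779) x4=(0.3044, -1.6130, 1.6058)
step 16: x0=(1.4552, 1.4304, 1.4925) x1=(-0.5746, 0.3160, -1.5681) x2=(-1.1550, 0.5276, -0.0835) x3=(1.6928, 0.6200, 0.4465) x4=(0.3354, -1.5991, 1.6347)
step 17: x0=(1.4851, 1.4436, 1.5167) x1=(-0.6045, 0.3029, -1.5805) x2=(-1.1517, 0.5566, -0.1256) x3=(1.7017, 0.6505, 0.4155) x4=(0.3664, -1.5846, 1.6632)
step 18: x0=(1.5146, 1.4559, 1.5400) x1=(-0.6345, 0.2899, -1.5916) x2=(-1.1474, 0.5850, -0.1688) x3=(1.7097, 0.6811, 0.3851) x4=(0.3974, -1.5695, 1.6913)
step 19: x0=(1.5439, 1.4671, 1.5622) x1=(-0.6645, 0.2769, -1.6016) x2=(-1.1421, 0.6130, -0.2130) x3=(1.7169, 0.7116, 0.3551) x4=(0.4284, -1.5539, 1.7189)
step 20: x0=(1.5728, 1.4775, 1.5834) x1=(-0.6945, 0.2641, -1.6103) x2=(-1.1359, 0.6405, -0.2584) x3=(1.7233, 0.7421, 0.3256) x4=(0.4593, -1.5378, 1.7462)
step 21: x0=(1.6015, 1.4869, 1.6037) x1=(-0.7246, 0.2515, -1.6178) x2=(-1.1286, 0.6673, -0.3050) x3=(1.7289, 0.7725, 0.2966) x4=(0.4902, -1.5212, 1.7730)
step 22: x0=(1.6298, 1.4956, 1.6230) x1=(-0.7547, 0.2391, -1.6239) x2=(-1.1205, 0.6934, -0.3530) x3=(1.7338, 0.8027, 0.2680) x4=(0.5211, -1.5042, 1.7995)
step 23: x0=(1.6578, 1.5034, 1.6414) x1=(-0.7848, 0.2270, -1.6288) x2=(-1.1114, 0.7188, -0.4023) x3=(1.7379, 0.8329, 0.2399) x4=(0.5519, -1.4866, 1.8255)
step 24: x0=(1.6855, 1.5105, 1.6590) x1=(-0.8150, 0.2153, -1.6322) x2=(-1.1014, 0.7433, -0.4531) x3=(1.7413, 0.8629, 0.2123) x4=(0.5828, -1.4686, 1.8512)
step 25: x0=(1.7128, 1.5168, 1.6756) x1=(-0.8451, 0.2040, -1.6342) x2=(-1.0905, 0.7668, -0.5055) x3=(1.7440, 0.8927, 0.1851) x4=(0.6136, -1.4501, 1.8764)
step 26: x0=(1.7397, 1.5224, 1.6914) x1=(-0.8753, 0.1933, -1.6348) x2=(-1.0787, 0.7892, -0.5595) x3=(1.7460, 0.9224, 0.1584) x4=(0.6443, -1.4311, 1.9013)
step 27: x0=(1.7663, 1.5273, 1.7064) x1=(-0.9054, 0.1831, -1.6339) x2=(-1.0662, 0.8103, -0.6152) x3=(1.7474, 0.9518, 0.1321) x4=(0.6751, -1.4118, 1.9258)
step 28: x0=(1.7926, 1.5316, 1.7206) x1=(-0.9354, 0.1737, -1.6314) x2=(-1.0530, 0.8301, -0.6727) x3=(1.7482, 0.9810, 0.1063) x4=(0.7058, -1.3920, 1.9498)
step 29: x0=(1.8184, 1.5352, 1.7340) x1=(-0.9653, 0.1651, -1.6274) x2=(-1.0391, 0.8482, -0.7322) x3=(1.7483, 1.0100, 0.0809) x4=(0.7364, -1.3718, 1.9736)
step 30: x0=(1.8439, 1.5381, 1.7466) x1=(-0.9951, 0.1576, -1.6218) x2=(-1.0246, 0.8644, -0.7936) x3=(1.7478, 1.0388, 0.0558) x4=(0.7671, -1.3511, 1.9969)
step 31: x0=(1.8690, 1.5405, 1.7586) x1=(-1.0246, 0.1511, -1.6145) x2=(-1.0097, 0.8786, -0.8570) x3=(1.7468, 1.0673, 0.0312) x4=(0.7976, -1.3301, 2.0199)
step 32: x0=(1.8938, 1.5423, 1.7698) x1=(-1.0539, 0.1460, -1.6055) x2=(-0.9944, 0.8904, -0.9226) x3=(1.7451, 1.0955, 0.0070) x4=(0.8282, -1.3087, 2.0425)
step 33: x0=(1.9181, 1.5434, 1.7803) x1=(-1.0828, 0.1423, -1.5949) x2=(-0.9790, 0.8995, -0.9902) x3=(1.7429, 1.1235, -0.0168) x4=(0.8587, -1.2869, 2.0647)
step 34: x0=(1.9421, 1.5440, 1.7901) x1=(-1.1112, 0.1404, -1.5826) x2=(-0.9636, 0.9055, -1.0599) x3=(1.7401, 1.1512, -0.0403) x4=(0.8892, -1.2647, 2.0866)
step 35: x0=(1.9656, 1.5440, 1.7993) x1=(-1.1390, 0.1404, -1.5687) x2=(-0.9485, 0.9081, -1.1317) x3=(1.7368, 1.1786, -0.0634) x4=(0.9196, -1.2421, 2.1081)
step 36: x0=(1.9888, 1.5435, 1.8079) x1=(-1.1660, 0.1426, -1.5533) x2=(-0.9341, 0.9068, -1.2053) x3=(1.7329, 1.2057, -0.0861) x4=(0.9500, -1.2192, 2.1292)
step 37: x0=(2.0116, 1.5424, 1.8159) x1=(-1.1920, 0.1472, -1.5365) x2=(-0.9206, 0.9012, -1.2805) x3=(1.7286, 1.2325, -0.1085) x4=(0.9803, -1.1959, 2.1500)
step 38: x0=(2.0340, 1.5408, 1.8233) x1=(-1.2167, 0.1544, -1.5186) x2=(-0.9084, 0.8910, -1.3571) x3=(1.7237, 1.2590, -0.1306) x4=(1.0106, -1.1723, 2.1705)
step 39: x0=(2.0559, 1.5386, 1.8301) x1=(-1.2400, 0.1646, -1.4998) x2=(-0.8979, 0.8757, -1.4344) x3=(1.7183, 1.2852, -0.1523) x4=(1.0409, -1.1482, 2.1906)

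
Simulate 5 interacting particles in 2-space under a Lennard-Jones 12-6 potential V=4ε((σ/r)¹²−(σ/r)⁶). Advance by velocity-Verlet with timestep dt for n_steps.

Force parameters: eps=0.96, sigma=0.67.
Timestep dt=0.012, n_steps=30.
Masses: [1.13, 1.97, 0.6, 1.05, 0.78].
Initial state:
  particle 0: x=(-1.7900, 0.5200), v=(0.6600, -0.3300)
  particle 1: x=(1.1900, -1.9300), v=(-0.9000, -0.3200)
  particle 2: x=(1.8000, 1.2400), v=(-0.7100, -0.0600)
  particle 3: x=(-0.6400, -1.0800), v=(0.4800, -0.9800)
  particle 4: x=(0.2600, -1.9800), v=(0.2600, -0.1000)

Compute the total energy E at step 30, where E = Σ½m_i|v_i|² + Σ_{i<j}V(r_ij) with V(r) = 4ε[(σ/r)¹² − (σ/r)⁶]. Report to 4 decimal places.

step 0: x0=(-1.7900, 0.5200) x1=(1.1900, -1.9300) x2=(1.8000, 1.2400) x3=(-0.6400, -1.0800) x4=(0.2600, -1.9800)
step 1: x0=(-1.7821, 0.5160) x1=(1.1791, -1.9338) x2=(1.7915, 1.2393) x3=(-0.6342, -1.0918) x4=(0.2633, -1.9812)
step 2: x0=(-1.7742, 0.5121) x1=(1.1680, -1.9377) x2=(1.7830, 1.2386) x3=(-0.6284, -1.1036) x4=(0.2671, -1.9823)
step 3: x0=(-1.7662, 0.5081) x1=(1.1567, -1.9416) x2=(1.7744, 1.2378) x3=(-0.6225, -1.1154) x4=(0.2713, -1.9833)
step 4: x0=(-1.7583, 0.5041) x1=(1.1452, -1.9454) x2=(1.7659, 1.2371) x3=(-0.6166, -1.1273) x4=(0.2761, -1.9842)
step 5: x0=(-1.7504, 0.5002) x1=(1.1335, -1.9493) x2=(1.7574, 1.2364) x3=(-0.6107, -1.1393) x4=(0.2813, -1.9850)
step 6: x0=(-1.7425, 0.4962) x1=(1.1215, -1.9532) x2=(1.7489, 1.2357) x3=(-0.6047, -1.1512) x4=(0.2872, -1.9858)
step 7: x0=(-1.7345, 0.4922) x1=(1.1092, -1.9571) x2=(1.7404, 1.2350) x3=(-0.5987, -1.1633) x4=(0.2936, -1.9865)
step 8: x0=(-1.7266, 0.4883) x1=(1.0967, -1.9610) x2=(1.7318, 1.2342) x3=(-0.5926, -1.1753) x4=(0.3005, -1.9871)
step 9: x0=(-1.7187, 0.4843) x1=(1.0840, -1.9649) x2=(1.7233, 1.2335) x3=(-0.5864, -1.1874) x4=(0.3079, -1.9876)
step 10: x0=(-1.7107, 0.4803) x1=(1.0711, -1.9689) x2=(1.7148, 1.2328) x3=(-0.5802, -1.1996) x4=(0.3157, -1.9880)
step 11: x0=(-1.7028, 0.4763) x1=(1.0582, -1.9728) x2=(1.7063, 1.2321) x3=(-0.5739, -1.2118) x4=(0.3234, -1.9883)
step 12: x0=(-1.6949, 0.4723) x1=(1.0455, -1.9767) x2=(1.6977, 1.2313) x3=(-0.5676, -1.2241) x4=(0.3306, -1.9886)
step 13: x0=(-1.6869, 0.4684) x1=(1.0333, -1.9806) x2=(1.6892, 1.2306) x3=(-0.5612, -1.2364) x4=(0.3363, -1.9889)
step 14: x0=(-1.6790, 0.4644) x1=(1.0223, -1.9845) x2=(1.6807, 1.2299) x3=(-0.5547, -1.2488) x4=(0.3391, -1.9891)
step 15: x0=(-1.6711, 0.4604) x1=(1.0129, -1.9884) x2=(1.6722, 1.2292) x3=(-0.5482, -1.2613) x4=(0.3374, -1.9892)
step 16: x0=(-1.6631, 0.4564) x1=(1.0057, -1.9922) x2=(1.6637, 1.2284) x3=(-0.5415, -1.2738) x4=(0.3303, -1.9893)
step 17: x0=(-1.6552, 0.4524) x1=(1.0006, -1.9961) x2=(1.6551, 1.2277) x3=(-0.5348, -1.2863) x4=(0.3176, -1.9892)
step 18: x0=(-1.6472, 0.4484) x1=(0.9973, -2.0000) x2=(1.6466, 1.2270) x3=(-0.5280, -1.2990) x4=(0.3004, -1.9890)
step 19: x0=(-1.6393, 0.4444) x1=(0.9950, -2.0039) x2=(1.6381, 1.2263) x3=(-0.5210, -1.3118) x4=(0.2803, -1.9887)
step 20: x0=(-1.6313, 0.4405) x1=(0.9933, -2.0078) x2=(1.6296, 1.2255) x3=(-0.5139, -1.3246) x4=(0.2586, -1.9881)
step 21: x0=(-1.6234, 0.4365) x1=(0.9919, -2.0118) x2=(1.6210, 1.2248) x3=(-0.5067, -1.3377) x4=(0.2362, -1.9873)
step 22: x0=(-1.6155, 0.4325) x1=(0.9903, -2.0157) x2=(1.6125, 1.2241) x3=(-0.4992, -1.3508) x4=(0.2136, -1.9864)
step 23: x0=(-1.6075, 0.4285) x1=(0.9886, -2.0196) x2=(1.6040, 1.2234) x3=(-0.4915, -1.3642) x4=(0.1911, -1.9851)
step 24: x0=(-1.5996, 0.4245) x1=(0.9867, -2.0235) x2=(1.5955, 1.2226) x3=(-0.4836, -1.3779) x4=(0.1688, -1.9836)
step 25: x0=(-1.5916, 0.4205) x1=(0.9845, -2.0274) x2=(1.5869, 1.2219) x3=(-0.4753, -1.3918) x4=(0.1467, -1.9817)
step 26: x0=(-1.5837, 0.4165) x1=(0.9821, -2.0313) x2=(1.5784, 1.2212) x3=(-0.4667, -1.4060) x4=(0.1248, -1.9794)
step 27: x0=(-1.5757, 0.4125) x1=(0.9794, -2.0351) x2=(1.5699, 1.2205) x3=(-0.4578, -1.4206) x4=(0.1031, -1.9768)
step 28: x0=(-1.5678, 0.4085) x1=(0.9765, -2.0390) x2=(1.5614, 1.2197) x3=(-0.4485, -1.4354) x4=(0.0816, -1.9738)
step 29: x0=(-1.5598, 0.4045) x1=(0.9734, -2.0428) x2=(1.5528, 1.2190) x3=(-0.4392, -1.4503) x4=(0.0606, -1.9708)
step 30: x0=(-1.5519, 0.4005) x1=(0.9700, -2.0466) x2=(1.5443, 1.2183) x3=(-0.4305, -1.4646) x4=(0.0407, -1.9686)
step 0 velocities: v0=(0.6600, -0.3300) v1=(-0.9000, -0.3200) v2=(-0.7100, -0.0600) v3=(0.4800, -0.9800) v4=(0.2600, -0.1000)
step 0: KE=2.0141, PE=-0.5508, E=1.4633
step 30 velocities: v0=(0.6627, -0.3338) v1=(-0.2857, -0.3159) v2=(-0.7105, -0.0607) v3=(0.6560, -1.1134) v4=(-1.5318, 0.0754)
step 30: KE=2.4365, PE=-1.0096, E=1.4269

1.4269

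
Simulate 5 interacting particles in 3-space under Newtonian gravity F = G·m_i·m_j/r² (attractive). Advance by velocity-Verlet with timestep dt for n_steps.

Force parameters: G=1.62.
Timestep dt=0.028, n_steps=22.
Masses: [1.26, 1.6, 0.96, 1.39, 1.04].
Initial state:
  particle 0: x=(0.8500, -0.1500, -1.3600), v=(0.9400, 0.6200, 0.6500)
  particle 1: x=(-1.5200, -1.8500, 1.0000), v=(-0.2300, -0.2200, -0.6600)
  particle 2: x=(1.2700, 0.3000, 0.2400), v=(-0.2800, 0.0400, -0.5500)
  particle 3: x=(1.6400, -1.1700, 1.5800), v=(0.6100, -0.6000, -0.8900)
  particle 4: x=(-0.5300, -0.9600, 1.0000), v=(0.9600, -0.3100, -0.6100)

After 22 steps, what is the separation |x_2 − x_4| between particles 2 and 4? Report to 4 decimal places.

step 0: x0=(0.8500, -0.1500, -1.3600) x1=(-1.5200, -1.8500, 1.0000) x2=(1.2700, 0.3000, 0.2400) x3=(1.6400, -1.1700, 1.5800) x4=(-0.5300, -0.9600, 1.0000)
step 1: x0=(0.8763, -0.1327, -1.3414) x1=(-1.5260, -1.8558, 0.9815) x2=(1.2620, 0.3008, 0.2245) x3=(1.6568, -1.1867, 1.5549) x4=(-0.5032, -0.9690, 0.9828)
step 2: x0=(0.9026, -0.1154, -1.3220) x1=(-1.5312, -1.8611, 0.9629) x2=(1.2536, 0.3009, 0.2089) x3=(1.6731, -1.2031, 1.5293) x4=(-0.4767, -0.9786, 0.9655)
step 3: x0=(0.9288, -0.0982, -1.3018) x1=(-1.5355, -1.8657, 0.9443) x2=(1.2449, 0.3003, 0.1932) x3=(1.6889, -1.2193, 1.5033) x4=(-0.4504, -0.9887, 0.9481)
step 4: x0=(0.9550, -0.0810, -1.2808) x1=(-1.5390, -1.8698, 0.9256) x2=(1.2358, 0.2989, 0.1772) x3=(1.7041, -1.2351, 1.4768) x4=(-0.4243, -0.9992, 0.9305)
step 5: x0=(0.9812, -0.0640, -1.2589) x1=(-1.5417, -1.8733, 0.9068) x2=(1.2263, 0.2969, 0.1609) x3=(1.7188, -1.2508, 1.4500) x4=(-0.3983, -1.0103, 0.9127)
step 6: x0=(1.0073, -0.0469, -1.2360) x1=(-1.5436, -1.8763, 0.8880) x2=(1.2165, 0.2941, 0.1443) x3=(1.7329, -1.2661, 1.4227) x4=(-0.3725, -1.0217, 0.8947)
step 7: x0=(1.0334, -0.0300, -1.2122) x1=(-1.5446, -1.8788, 0.8692) x2=(1.2064, 0.2905, 0.1274) x3=(1.7465, -1.2812, 1.3950) x4=(-0.3468, -1.0336, 0.8766)
step 8: x0=(1.0594, -0.0131, -1.1874) x1=(-1.5449, -1.8808, 0.8503) x2=(1.1960, 0.2862, 0.1100) x3=(1.7595, -1.2960, 1.3668) x4=(-0.3212, -1.0458, 0.8583)
step 9: x0=(1.0854, 0.0037, -1.1615) x1=(-1.5444, -1.8823, 0.8313) x2=(1.1852, 0.2812, 0.0921) x3=(1.7720, -1.3105, 1.3383) x4=(-0.2957, -1.0583, 0.8398)
step 10: x0=(1.1112, 0.0204, -1.1346) x1=(-1.5431, -1.8834, 0.8123) x2=(1.1742, 0.2753, 0.0737) x3=(1.7839, -1.3246, 1.3093) x4=(-0.2703, -1.0711, 0.8212)
step 11: x0=(1.1370, 0.0370, -1.1064) x1=(-1.5409, -1.8840, 0.7932) x2=(1.1629, 0.2686, 0.0546) x3=(1.7952, -1.3385, 1.2799) x4=(-0.2450, -1.0841, 0.8023)
step 12: x0=(1.1626, 0.0535, -1.0770) x1=(-1.5381, -1.8841, 0.7741) x2=(1.1514, 0.2612, 0.0347) x3=(1.8059, -1.3521, 1.2501) x4=(-0.2197, -1.0974, 0.7833)
step 13: x0=(1.1880, 0.0700, -1.0463) x1=(-1.5344, -1.8839, 0.7550) x2=(1.1397, 0.2529, 0.0140) x3=(1.8160, -1.3654, 1.2199) x4=(-0.1945, -1.1109, 0.7641)
step 14: x0=(1.2133, 0.0863, -1.0141) x1=(-1.5299, -1.8832, 0.7357) x2=(1.1278, 0.2437, -0.0076) x3=(1.8256, -1.3783, 1.1892) x4=(-0.1693, -1.1245, 0.7447)
step 15: x0=(1.2382, 0.1025, -0.9804) x1=(-1.5247, -1.8821, 0.7165) x2=(1.1158, 0.2337, -0.0305) x3=(1.8345, -1.3909, 1.1582) x4=(-0.1440, -1.1383, 0.7251)
step 16: x0=(1.2629, 0.1186, -0.9450) x1=(-1.5187, -1.8806, 0.6972) x2=(1.1039, 0.2228, -0.0546) x3=(1.8428, -1.4031, 1.1267) x4=(-0.1188, -1.1522, 0.7053)
step 17: x0=(1.2871, 0.1345, -0.9078) x1=(-1.5119, -1.8788, 0.6778) x2=(1.0921, 0.2111, -0.0802) x3=(1.8505, -1.4150, 1.0948) x4=(-0.0936, -1.1662, 0.6852)
step 18: x0=(1.3108, 0.1502, -0.8685) x1=(-1.5043, -1.8765, 0.6584) x2=(1.0806, 0.1986, -0.1076) x3=(1.8575, -1.4266, 1.0625) x4=(-0.0683, -1.1802, 0.6650)
step 19: x0=(1.3338, 0.1657, -0.8270) x1=(-1.4960, -1.8739, 0.6389) x2=(1.0696, 0.1853, -0.1371) x3=(1.8639, -1.4378, 1.0297) x4=(-0.0429, -1.1943, 0.6446)
step 20: x0=(1.3558, 0.1808, -0.7831) x1=(-1.4868, -1.8709, 0.6194) x2=(1.0595, 0.1712, -0.1688) x3=(1.8697, -1.4486, 0.9966) x4=(-0.0175, -1.2084, 0.6240)
step 21: x0=(1.3765, 0.1956, -0.7363) x1=(-1.4769, -1.8676, 0.5999) x2=(1.0507, 0.1566, -0.2033) x3=(1.8748, -1.4590, 0.9630) x4=(0.0080, -1.2224, 0.6032)
step 22: x0=(1.3954, 0.2097, -0.6866) x1=(-1.4662, -1.8639, 0.5802) x2=(1.0438, 0.1415, -0.2408) x3=(1.8792, -1.4689, 0.9290) x4=(0.0336, -1.2365, 0.5821)

1.8965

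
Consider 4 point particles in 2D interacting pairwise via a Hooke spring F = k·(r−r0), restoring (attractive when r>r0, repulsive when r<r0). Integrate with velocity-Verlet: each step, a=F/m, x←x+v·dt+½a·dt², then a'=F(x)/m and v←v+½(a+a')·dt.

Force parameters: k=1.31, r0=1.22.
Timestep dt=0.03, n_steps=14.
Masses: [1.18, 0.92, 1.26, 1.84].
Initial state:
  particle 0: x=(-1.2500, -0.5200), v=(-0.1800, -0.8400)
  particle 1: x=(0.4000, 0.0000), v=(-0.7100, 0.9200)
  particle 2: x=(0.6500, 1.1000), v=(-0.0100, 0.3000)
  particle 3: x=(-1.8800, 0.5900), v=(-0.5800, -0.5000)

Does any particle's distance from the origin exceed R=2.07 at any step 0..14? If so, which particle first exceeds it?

no

step 0: x0=(-1.2500, -0.5200) x1=(0.4000, 0.0000) x2=(0.6500, 1.1000) x3=(-1.8800, 0.5900)
step 1: x0=(-1.2547, -0.5447) x1=(0.3777, 0.0276) x2=(0.6486, 1.1085) x3=(-1.8966, 0.5750)
step 2: x0=(-1.2579, -0.5683) x1=(0.3533, 0.0552) x2=(0.6451, 1.1161) x3=(-1.9116, 0.5599)
step 3: x0=(-1.2598, -0.5908) x1=(0.3269, 0.0828) x2=(0.6394, 1.1227) x3=(-1.9251, 0.5449)
step 4: x0=(-1.2602, -0.6121) x1=(0.2985, 0.1102) x2=(0.6315, 1.1282) x3=(-1.9369, 0.5298)
step 5: x0=(-1.2593, -0.6321) x1=(0.2681, 0.1374) x2=(0.6215, 1.1328) x3=(-1.9472, 0.5148)
step 6: x0=(-1.2569, -0.6510) x1=(0.2359, 0.1643) x2=(0.6092, 1.1363) x3=(-1.9559, 0.4998)
step 7: x0=(-1.2533, -0.6685) x1=(0.2017, 0.1909) x2=(0.5948, 1.1387) x3=(-1.9630, 0.4849)
step 8: x0=(-1.2483, -0.6848) x1=(0.1657, 0.2172) x2=(0.5783, 1.1401) x3=(-1.9686, 0.4700)
step 9: x0=(-1.2420, -0.6997) x1=(0.1279, 0.2430) x2=(0.5597, 1.1405) x3=(-1.9727, 0.4552)
step 10: x0=(-1.2346, -0.7133) x1=(0.0883, 0.2684) x2=(0.5390, 1.1397) x3=(-1.9753, 0.4405)
step 11: x0=(-1.2259, -0.7255) x1=(0.0471, 0.2933) x2=(0.5163, 1.1380) x3=(-1.9764, 0.4260)
step 12: x0=(-1.2161, -0.7363) x1=(0.0043, 0.3176) x2=(0.4917, 1.1351) x3=(-1.9761, 0.4115)
step 13: x0=(-1.2052, -0.7459) x1=(-0.0400, 0.3413) x2=(0.4651, 1.1313) x3=(-1.9745, 0.3972)
step 14: x0=(-1.1932, -0.7540) x1=(-0.0858, 0.3645) x2=(0.4367, 1.1263) x3=(-1.9715, 0.3830)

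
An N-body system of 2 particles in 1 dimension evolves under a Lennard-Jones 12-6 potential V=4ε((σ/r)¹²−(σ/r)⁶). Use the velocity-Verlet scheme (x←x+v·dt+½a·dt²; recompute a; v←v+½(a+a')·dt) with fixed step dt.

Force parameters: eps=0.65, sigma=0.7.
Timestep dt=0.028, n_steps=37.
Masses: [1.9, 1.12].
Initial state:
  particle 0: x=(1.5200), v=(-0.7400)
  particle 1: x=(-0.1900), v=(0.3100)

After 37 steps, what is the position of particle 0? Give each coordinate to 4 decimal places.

step 0: x0=(1.5200) x1=(-0.1900)
step 1: x0=(1.4993) x1=(-0.1813)
step 2: x0=(1.4785) x1=(-0.1726)
step 3: x0=(1.4578) x1=(-0.1638)
step 4: x0=(1.4370) x1=(-0.1550)
step 5: x0=(1.4161) x1=(-0.1461)
step 6: x0=(1.3953) x1=(-0.1372)
step 7: x0=(1.3744) x1=(-0.1283)
step 8: x0=(1.3534) x1=(-0.1192)
step 9: x0=(1.3325) x1=(-0.1101)
step 10: x0=(1.3114) x1=(-0.1008)
step 11: x0=(1.2903) x1=(-0.0915)
step 12: x0=(1.2691) x1=(-0.0820)
step 13: x0=(1.2478) x1=(-0.0724)
step 14: x0=(1.2265) x1=(-0.0626)
step 15: x0=(1.2050) x1=(-0.0526)
step 16: x0=(1.1833) x1=(-0.0424)
step 17: x0=(1.1615) x1=(-0.0318)
step 18: x0=(1.1395) x1=(-0.0210)
step 19: x0=(1.1172) x1=(-0.0097)
step 20: x0=(1.0947) x1=(0.0021)
step 21: x0=(1.0718) x1=(0.0145)
step 22: x0=(1.0485) x1=(0.0276)
step 23: x0=(1.0246) x1=(0.0416)
step 24: x0=(1.0002) x1=(0.0566)
step 25: x0=(0.9749) x1=(0.0729)
step 26: x0=(0.9488) x1=(0.0908)
step 27: x0=(0.9218) x1=(0.1101)
step 28: x0=(0.8942) x1=(0.1305)
step 29: x0=(0.8675) x1=(0.1492)
step 30: x0=(0.8463) x1=(0.1587)
step 31: x0=(0.8379) x1=(0.1465)
step 32: x0=(0.8411) x1=(0.1147)
step 33: x0=(0.8485) x1=(0.0756)
step 34: x0=(0.8564) x1=(0.0357)
step 35: x0=(0.8636) x1=(-0.0030)
step 36: x0=(0.8699) x1=(-0.0401)
step 37: x0=(0.8754) x1=(-0.0758)

(0.8754)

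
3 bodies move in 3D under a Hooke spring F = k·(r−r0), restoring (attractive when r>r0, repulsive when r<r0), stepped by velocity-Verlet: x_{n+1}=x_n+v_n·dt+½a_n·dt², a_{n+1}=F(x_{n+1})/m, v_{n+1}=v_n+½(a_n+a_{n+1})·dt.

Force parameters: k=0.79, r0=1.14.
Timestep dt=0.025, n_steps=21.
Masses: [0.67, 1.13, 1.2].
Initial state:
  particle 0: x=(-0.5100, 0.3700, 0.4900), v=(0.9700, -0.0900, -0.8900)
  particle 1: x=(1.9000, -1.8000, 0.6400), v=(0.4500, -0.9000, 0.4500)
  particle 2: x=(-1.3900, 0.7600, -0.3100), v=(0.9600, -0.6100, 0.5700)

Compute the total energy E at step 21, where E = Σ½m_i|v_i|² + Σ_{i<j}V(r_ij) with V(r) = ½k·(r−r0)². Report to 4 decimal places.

step 0: x0=(-0.5100, 0.3700, 0.4900) x1=(1.9000, -1.8000, 0.6400) x2=(-1.3900, 0.7600, -0.3100)
step 1: x0=(-0.4852, 0.3672, 0.4678) x1=(1.9104, -1.8218, 0.6511) x2=(-1.3655, 0.7444, -0.2956)
step 2: x0=(-0.4593, 0.3635, 0.4456) x1=(1.9190, -1.8421, 0.6618) x2=(-1.3400, 0.7279, -0.2809)
step 3: x0=(-0.4323, 0.3586, 0.4235) x1=(1.9260, -1.8610, 0.6722) x2=(-1.3134, 0.7107, -0.2659)
step 4: x0=(-0.4042, 0.3528, 0.4014) x1=(1.9312, -1.8785, 0.6821) x2=(-1.2859, 0.6927, -0.2506)
step 5: x0=(-0.3750, 0.3458, 0.3796) x1=(1.9347, -1.8944, 0.6918) x2=(-1.2574, 0.6740, -0.2350)
step 6: x0=(-0.3446, 0.3378, 0.3578) x1=(1.9366, -1.9090, 0.7010) x2=(-1.2280, 0.6544, -0.2191)
step 7: x0=(-0.3132, 0.3287, 0.3363) x1=(1.9368, -1.9221, 0.7098) x2=(-1.1977, 0.6342, -0.2030)
step 8: x0=(-0.2806, 0.3185, 0.3150) x1=(1.9354, -1.9337, 0.7183) x2=(-1.1664, 0.6131, -0.1866)
step 9: x0=(-0.2470, 0.3073, 0.2938) x1=(1.9324, -1.9439, 0.7263) x2=(-1.1342, 0.5913, -0.1700)
step 10: x0=(-0.2122, 0.2949, 0.2729) x1=(1.9279, -1.9527, 0.7340) x2=(-1.1012, 0.5688, -0.1531)
step 11: x0=(-0.1764, 0.2815, 0.2523) x1=(1.9217, -1.9601, 0.7412) x2=(-1.0673, 0.5455, -0.1359)
step 12: x0=(-0.1395, 0.2670, 0.2319) x1=(1.9141, -1.9660, 0.7480) x2=(-1.0325, 0.5215, -0.1186)
step 13: x0=(-0.1016, 0.2515, 0.2118) x1=(1.9050, -1.9706, 0.7544) x2=(-0.9970, 0.4968, -0.1010)
step 14: x0=(-0.0626, 0.2349, 0.1920) x1=(1.8944, -1.9738, 0.7604) x2=(-0.9607, 0.4714, -0.0831)
step 15: x0=(-0.0227, 0.2172, 0.1725) x1=(1.8824, -1.9757, 0.7660) x2=(-0.9236, 0.4453, -0.0651)
step 16: x0=(0.0183, 0.1985, 0.1533) x1=(1.8691, -1.9762, 0.7712) x2=(-0.8857, 0.4185, -0.0468)
step 17: x0=(0.0602, 0.1789, 0.1344) x1=(1.8544, -1.9754, 0.7760) x2=(-0.8472, 0.3911, -0.0283)
step 18: x0=(0.1031, 0.1582, 0.1158) x1=(1.8385, -1.9733, 0.7803) x2=(-0.8080, 0.3630, -0.0096)
step 19: x0=(0.1469, 0.1365, 0.0975) x1=(1.8213, -1.9700, 0.7843) x2=(-0.7681, 0.3343, 0.0093)
step 20: x0=(0.1915, 0.1139, 0.0796) x1=(1.8029, -1.9655, 0.7878) x2=(-0.7275, 0.3049, 0.0284)
step 21: x0=(0.2370, 0.0904, 0.0619) x1=(1.7833, -1.9597, 0.7909) x2=(-0.6864, 0.2749, 0.0477)
step 0 velocities: v0=(0.9700, -0.0900, -0.8900) v1=(0.4500, -0.9000, 0.4500) v2=(0.9600, -0.6100, 0.5700)
step 0: KE=2.2409, PE=5.6411, E=7.8820
step 21 velocities: v0=(1.8350, -0.9583, -0.7001) v1=(-0.8045, 0.2530, 0.1172) v2=(1.6584, -1.2110, 0.7773)
step 21: KE=4.9018, PE=2.9793, E=7.8812

7.8812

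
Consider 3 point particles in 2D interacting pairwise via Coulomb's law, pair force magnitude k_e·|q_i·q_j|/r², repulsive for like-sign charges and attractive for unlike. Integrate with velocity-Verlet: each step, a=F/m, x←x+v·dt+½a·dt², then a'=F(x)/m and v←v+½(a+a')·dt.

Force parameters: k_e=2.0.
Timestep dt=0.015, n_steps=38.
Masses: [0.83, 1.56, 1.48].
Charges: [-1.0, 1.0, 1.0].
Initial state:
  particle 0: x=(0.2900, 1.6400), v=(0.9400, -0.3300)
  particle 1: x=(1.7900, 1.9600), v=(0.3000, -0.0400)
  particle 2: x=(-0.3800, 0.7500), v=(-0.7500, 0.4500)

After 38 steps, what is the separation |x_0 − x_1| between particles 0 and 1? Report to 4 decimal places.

1.2311

step 0: x0=(0.2900, 1.6400) x1=(1.7900, 1.9600) x2=(-0.3800, 0.7500)
step 1: x0=(0.3041, 1.6349) x1=(1.7945, 1.9594) x2=(-0.3912, 0.7568)
step 2: x0=(0.3181, 1.6295) x1=(1.7988, 1.9588) x2=(-0.4023, 0.7638)
step 3: x0=(0.3321, 1.6238) x1=(1.8031, 1.9582) x2=(-0.4133, 0.7710)
step 4: x0=(0.3461, 1.6179) x1=(1.8074, 1.9576) x2=(-0.4241, 0.7783)
step 5: x0=(0.3600, 1.6117) x1=(1.8115, 1.9569) x2=(-0.4349, 0.7858)
step 6: x0=(0.3738, 1.6053) x1=(1.8155, 1.9563) x2=(-0.4455, 0.7934)
step 7: x0=(0.3876, 1.5986) x1=(1.8195, 1.9557) x2=(-0.4560, 0.8012)
step 8: x0=(0.4014, 1.5918) x1=(1.8233, 1.9550) x2=(-0.4664, 0.8090)
step 9: x0=(0.4151, 1.5847) x1=(1.8271, 1.9543) x2=(-0.4767, 0.8171)
step 10: x0=(0.4287, 1.5774) x1=(1.8308, 1.9536) x2=(-0.4868, 0.8252)
step 11: x0=(0.4423, 1.5700) x1=(1.8344, 1.9529) x2=(-0.4968, 0.8335)
step 12: x0=(0.4559, 1.5624) x1=(1.8379, 1.9522) x2=(-0.5067, 0.8418)
step 13: x0=(0.4694, 1.5546) x1=(1.8413, 1.9515) x2=(-0.5165, 0.8503)
step 14: x0=(0.4829, 1.5467) x1=(1.8446, 1.9507) x2=(-0.5261, 0.8589)
step 15: x0=(0.4963, 1.5387) x1=(1.8478, 1.9499) x2=(-0.5356, 0.8675)
step 16: x0=(0.5097, 1.5305) x1=(1.8509, 1.9491) x2=(-0.5450, 0.8763)
step 17: x0=(0.5230, 1.5223) x1=(1.8539, 1.9483) x2=(-0.5542, 0.8852)
step 18: x0=(0.5363, 1.5139) x1=(1.8568, 1.9474) x2=(-0.5634, 0.8941)
step 19: x0=(0.5496, 1.5055) x1=(1.8596, 1.9465) x2=(-0.5723, 0.9031)
step 20: x0=(0.5628, 1.4970) x1=(1.8623, 1.9456) x2=(-0.5812, 0.9122)
step 21: x0=(0.5761, 1.4885) x1=(1.8649, 1.9447) x2=(-0.5900, 0.9213)
step 22: x0=(0.5893, 1.4799) x1=(1.8674, 1.9437) x2=(-0.5986, 0.9305)
step 23: x0=(0.6025, 1.4713) x1=(1.8697, 1.9426) x2=(-0.6071, 0.9398)
step 24: x0=(0.6157, 1.4626) x1=(1.8720, 1.9416) x2=(-0.6155, 0.9491)
step 25: x0=(0.6289, 1.4539) x1=(1.8741, 1.9404) x2=(-0.6237, 0.9585)
step 26: x0=(0.6421, 1.4453) x1=(1.8762, 1.9393) x2=(-0.6319, 0.9679)
step 27: x0=(0.6553, 1.4366) x1=(1.8781, 1.9381) x2=(-0.6399, 0.9774)
step 28: x0=(0.6685, 1.4280) x1=(1.8799, 1.9368) x2=(-0.6478, 0.9869)
step 29: x0=(0.6818, 1.4194) x1=(1.8816, 1.9355) x2=(-0.6556, 0.9964)
step 30: x0=(0.6951, 1.4109) x1=(1.8832, 1.9342) x2=(-0.6633, 1.0060)
step 31: x0=(0.7084, 1.4024) x1=(1.8846, 1.9328) x2=(-0.6709, 1.0156)
step 32: x0=(0.7217, 1.3940) x1=(1.8859, 1.9313) x2=(-0.6784, 1.0252)
step 33: x0=(0.7351, 1.3856) x1=(1.8871, 1.9298) x2=(-0.6858, 1.0348)
step 34: x0=(0.7486, 1.3773) x1=(1.8882, 1.9282) x2=(-0.6931, 1.0445)
step 35: x0=(0.7621, 1.3691) x1=(1.8892, 1.9265) x2=(-0.7003, 1.0542)
step 36: x0=(0.7757, 1.3610) x1=(1.8900, 1.9248) x2=(-0.7074, 1.0639)
step 37: x0=(0.7894, 1.3531) x1=(1.8907, 1.9230) x2=(-0.7144, 1.0736)
step 38: x0=(0.8032, 1.3452) x1=(1.8913, 1.9211) x2=(-0.7213, 1.0833)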